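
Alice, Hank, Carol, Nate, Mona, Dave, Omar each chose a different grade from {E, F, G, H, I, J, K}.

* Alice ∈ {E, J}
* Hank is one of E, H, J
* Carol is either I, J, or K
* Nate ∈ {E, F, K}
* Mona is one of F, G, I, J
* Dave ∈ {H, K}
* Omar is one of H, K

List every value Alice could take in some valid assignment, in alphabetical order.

The 7 variables together cover exactly {E, F, G, H, I, J, K} — 7 values for 7 variables — and G appears only in Mona's list, so Mona = G.
The 6 still-open variables draw from only 6 values {E, F, H, I, J, K}, so each is used; only Nate can be F, hence Nate = F.
Among the 5 still-open variables, I fits only Carol (and all 5 values in {E, H, I, J, K} must be used), so Carol = I.
Dave and Omar between them cover only {H, K} — a naked pair. Remove those values from Hank.
No further eliminations apply; Alice can still be any of E, J.

E, J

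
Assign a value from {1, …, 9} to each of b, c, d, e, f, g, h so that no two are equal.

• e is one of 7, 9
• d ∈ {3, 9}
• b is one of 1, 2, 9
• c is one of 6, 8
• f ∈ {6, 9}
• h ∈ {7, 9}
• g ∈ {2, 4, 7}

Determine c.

8

e and h between them cover only {7, 9} — a naked pair. Remove those values from b, d, f, g.
That leaves d = 3.
f has just one choice, so f = 6. Remove 6 from c.
So c = 8.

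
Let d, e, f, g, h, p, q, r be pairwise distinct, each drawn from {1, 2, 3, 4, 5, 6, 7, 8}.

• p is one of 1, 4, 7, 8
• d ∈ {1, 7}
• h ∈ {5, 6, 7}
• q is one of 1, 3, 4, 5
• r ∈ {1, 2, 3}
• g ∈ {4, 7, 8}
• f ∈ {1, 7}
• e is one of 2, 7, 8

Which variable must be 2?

e

Among the 8 variables, 6 fits only h (and all 8 values in {1, 2, 3, 4, 5, 6, 7, 8} must be used), so h = 6.
Among the 7 still-open variables, 5 fits only q (and all 7 values in {1, 2, 3, 4, 5, 7, 8} must be used), so q = 5.
The 6 still-open variables draw from only 6 values {1, 2, 3, 4, 7, 8}, so each is used; only r can be 3, hence r = 3.
Among the 5 still-open variables, 2 fits only e (and all 5 values in {1, 2, 4, 7, 8} must be used), so e = 2.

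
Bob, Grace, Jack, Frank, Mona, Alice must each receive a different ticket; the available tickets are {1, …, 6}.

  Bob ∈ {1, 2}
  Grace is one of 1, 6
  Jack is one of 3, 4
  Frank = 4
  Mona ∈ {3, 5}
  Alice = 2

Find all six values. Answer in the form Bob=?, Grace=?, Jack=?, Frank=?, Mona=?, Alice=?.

Bob=1, Grace=6, Jack=3, Frank=4, Mona=5, Alice=2

Frank has just one choice, so Frank = 4. So Jack can't be 4.
Alice has just one choice, so Alice = 2. Eliminate 2 elsewhere: Bob.
Bob's domain is down to {1}, so Bob = 1. Strike 1 from Grace.
Grace has just one choice, so Grace = 6.
Jack's domain is down to {3}, so Jack = 3. Strike 3 from Mona.
Mona has just one choice, so Mona = 5.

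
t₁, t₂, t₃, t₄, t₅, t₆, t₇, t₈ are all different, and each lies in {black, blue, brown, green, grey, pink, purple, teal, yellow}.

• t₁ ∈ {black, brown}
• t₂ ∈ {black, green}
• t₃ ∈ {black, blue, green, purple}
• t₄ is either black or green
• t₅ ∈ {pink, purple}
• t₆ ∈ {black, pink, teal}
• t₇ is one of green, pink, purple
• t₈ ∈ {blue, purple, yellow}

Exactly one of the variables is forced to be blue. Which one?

The 8 variables together cover exactly {black, blue, brown, green, pink, purple, teal, yellow} — 8 values for 8 variables — and brown appears only in t₁'s list, so t₁ = brown.
Among the 7 still-open variables, teal fits only t₆ (and all 7 values in {black, blue, green, pink, purple, teal, yellow} must be used), so t₆ = teal.
Among the 6 still-open variables, yellow fits only t₈ (and all 6 values in {black, blue, green, pink, purple, yellow} must be used), so t₈ = yellow.
The 5 still-open variables draw from only 5 values {black, blue, green, pink, purple}, so each is used; only t₃ can be blue, hence t₃ = blue.

t₃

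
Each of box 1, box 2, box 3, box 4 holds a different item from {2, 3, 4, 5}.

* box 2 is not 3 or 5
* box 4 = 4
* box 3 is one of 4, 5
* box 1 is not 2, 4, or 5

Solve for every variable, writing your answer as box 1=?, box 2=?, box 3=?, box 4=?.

box 1 must be 3 (only option left).
That leaves box 4 = 4. So box 2, box 3 can't be 4.
box 2 must be 2 (only option left).
box 3 must be 5 (only option left).

box 1=3, box 2=2, box 3=5, box 4=4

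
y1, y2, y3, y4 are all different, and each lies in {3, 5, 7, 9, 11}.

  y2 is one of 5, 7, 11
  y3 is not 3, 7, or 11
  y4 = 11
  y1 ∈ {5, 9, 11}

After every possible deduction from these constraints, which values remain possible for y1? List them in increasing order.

5, 9

y4 must be 11 (only option left). So y1, y2 can't be 11.
The 3 still-open variables together cover exactly {5, 7, 9} — 3 values for 3 variables — and 7 appears only in y2's list, so y2 = 7.
No further eliminations apply; y1 can still be any of 5, 9.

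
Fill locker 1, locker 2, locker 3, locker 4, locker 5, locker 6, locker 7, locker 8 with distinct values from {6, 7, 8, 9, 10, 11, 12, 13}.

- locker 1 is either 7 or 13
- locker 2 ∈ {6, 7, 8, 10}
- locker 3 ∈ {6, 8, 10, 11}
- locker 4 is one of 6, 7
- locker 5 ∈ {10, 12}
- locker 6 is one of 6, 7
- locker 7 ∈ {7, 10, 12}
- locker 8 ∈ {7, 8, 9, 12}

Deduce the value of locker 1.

The 8 variables draw from only 8 values {6, 7, 8, 9, 10, 11, 12, 13}, so each is used; only locker 8 can be 9, hence locker 8 = 9.
Among the 7 still-open variables, 11 fits only locker 3 (and all 7 values in {6, 7, 8, 10, 11, 12, 13} must be used), so locker 3 = 11.
The 6 still-open variables together cover exactly {6, 7, 8, 10, 12, 13} — 6 values for 6 variables — and 8 appears only in locker 2's list, so locker 2 = 8.
The 5 still-open variables together cover exactly {6, 7, 10, 12, 13} — 5 values for 5 variables — and 13 appears only in locker 1's list, so locker 1 = 13.

13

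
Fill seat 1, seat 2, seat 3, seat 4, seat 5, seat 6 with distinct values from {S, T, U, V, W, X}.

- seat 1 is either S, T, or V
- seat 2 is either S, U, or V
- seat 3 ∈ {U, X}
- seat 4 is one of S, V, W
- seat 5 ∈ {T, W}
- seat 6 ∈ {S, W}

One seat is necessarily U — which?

seat 2

The 6 variables draw from only 6 values {S, T, U, V, W, X}, so each is used; only seat 3 can be X, hence seat 3 = X.
The 5 still-open variables together cover exactly {S, T, U, V, W} — 5 values for 5 variables — and U appears only in seat 2's list, so seat 2 = U.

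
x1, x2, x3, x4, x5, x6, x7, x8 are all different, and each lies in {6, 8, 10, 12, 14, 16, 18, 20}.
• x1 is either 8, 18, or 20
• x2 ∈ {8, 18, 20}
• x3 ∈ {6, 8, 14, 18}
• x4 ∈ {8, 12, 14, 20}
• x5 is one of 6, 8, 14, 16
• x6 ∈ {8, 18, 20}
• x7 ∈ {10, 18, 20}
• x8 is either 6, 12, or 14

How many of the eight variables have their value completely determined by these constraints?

The 8 variables together cover exactly {6, 8, 10, 12, 14, 16, 18, 20} — 8 values for 8 variables — and 10 appears only in x7's list, so x7 = 10.
Among the 7 still-open variables, 16 fits only x5 (and all 7 values in {6, 8, 12, 14, 16, 18, 20} must be used), so x5 = 16.
The 3 variables x1, x2, x6 are confined to {8, 18, 20}, which locks those values in; drop them from x3, x4.
Determined: x5=16, x7=10. The other variables each still have more than one consistent value. That makes 2.

2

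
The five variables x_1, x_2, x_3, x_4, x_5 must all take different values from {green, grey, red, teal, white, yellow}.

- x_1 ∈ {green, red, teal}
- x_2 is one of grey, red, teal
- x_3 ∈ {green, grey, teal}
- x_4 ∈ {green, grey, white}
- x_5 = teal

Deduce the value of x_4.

white

x_5 must be teal (only option left). Remove teal from x_1, x_2, x_3.
Among the 4 still-open variables, white fits only x_4 (and all 4 values in {green, grey, red, white} must be used), so x_4 = white.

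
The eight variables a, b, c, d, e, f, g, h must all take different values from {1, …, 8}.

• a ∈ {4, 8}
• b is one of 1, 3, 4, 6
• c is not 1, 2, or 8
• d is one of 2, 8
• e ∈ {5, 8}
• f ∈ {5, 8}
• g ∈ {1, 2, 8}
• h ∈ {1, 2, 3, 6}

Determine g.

The 8 variables together cover exactly {1, 2, 3, 4, 5, 6, 7, 8} — 8 values for 8 variables — and 7 appears only in c's list, so c = 7.
e and f between them cover only {5, 8} — a naked pair. Remove those values from a, d, g.
That leaves a = 4. Strike 4 from b.
d must be 2 (only option left). Strike 2 from g, h.
So g = 1.

1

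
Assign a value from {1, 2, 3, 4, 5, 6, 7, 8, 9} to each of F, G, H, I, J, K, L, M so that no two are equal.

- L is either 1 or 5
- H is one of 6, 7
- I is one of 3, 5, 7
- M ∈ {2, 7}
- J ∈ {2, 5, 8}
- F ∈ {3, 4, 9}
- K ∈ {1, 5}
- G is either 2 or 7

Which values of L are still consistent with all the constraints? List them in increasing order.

G and M between them cover only {2, 7} — a naked pair. Remove those values from H, I, J.
That leaves H = 6.
The 2 variables K and L are confined to {1, 5}, which locks those values in; drop them from I, J.
I has just one choice, so I = 3. So F can't be 3.
J must be 8 (only option left).
No further eliminations apply; L can still be any of 1, 5.

1, 5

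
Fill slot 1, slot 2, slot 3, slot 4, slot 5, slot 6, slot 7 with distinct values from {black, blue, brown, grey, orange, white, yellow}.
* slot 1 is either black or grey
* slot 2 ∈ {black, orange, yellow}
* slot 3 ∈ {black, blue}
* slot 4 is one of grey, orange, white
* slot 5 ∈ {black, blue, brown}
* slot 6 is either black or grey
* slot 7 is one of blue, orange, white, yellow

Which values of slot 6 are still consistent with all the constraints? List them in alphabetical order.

The 7 variables together cover exactly {black, blue, brown, grey, orange, white, yellow} — 7 values for 7 variables — and brown appears only in slot 5's list, so slot 5 = brown.
The 2 variables slot 1 and slot 6 are confined to {black, grey}, which locks those values in; drop them from slot 2, slot 3, slot 4.
slot 3 must be blue (only option left). Remove blue from slot 7.
No further eliminations apply; slot 6 can still be any of black, grey.

black, grey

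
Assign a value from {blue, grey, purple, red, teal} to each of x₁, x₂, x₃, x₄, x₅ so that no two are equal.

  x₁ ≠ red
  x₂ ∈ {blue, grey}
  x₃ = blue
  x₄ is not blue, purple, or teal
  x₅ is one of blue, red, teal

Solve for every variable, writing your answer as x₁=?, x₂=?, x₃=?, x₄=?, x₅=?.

x₃ must be blue (only option left). Remove blue from x₁, x₂, x₅.
That leaves x₂ = grey. Strike grey from x₁, x₄.
x₄'s domain is down to {red}, so x₄ = red. So x₅ can't be red.
x₅ has just one choice, so x₅ = teal. Eliminate teal elsewhere: x₁.
x₁'s domain is down to {purple}, so x₁ = purple.

x₁=purple, x₂=grey, x₃=blue, x₄=red, x₅=teal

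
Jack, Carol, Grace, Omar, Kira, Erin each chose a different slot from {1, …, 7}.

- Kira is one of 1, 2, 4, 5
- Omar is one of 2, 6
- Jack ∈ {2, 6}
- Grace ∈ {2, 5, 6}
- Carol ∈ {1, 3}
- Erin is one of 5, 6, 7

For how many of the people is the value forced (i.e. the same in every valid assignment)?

2

The 2 variables Jack and Omar are confined to {2, 6}, which locks those values in; drop them from Grace, Kira, Erin.
Grace's domain is down to {5}, so Grace = 5. Remove 5 from Kira, Erin.
Erin's domain is down to {7}, so Erin = 7.
Determined: Grace=5, Erin=7. The other people each still have more than one consistent value. That makes 2.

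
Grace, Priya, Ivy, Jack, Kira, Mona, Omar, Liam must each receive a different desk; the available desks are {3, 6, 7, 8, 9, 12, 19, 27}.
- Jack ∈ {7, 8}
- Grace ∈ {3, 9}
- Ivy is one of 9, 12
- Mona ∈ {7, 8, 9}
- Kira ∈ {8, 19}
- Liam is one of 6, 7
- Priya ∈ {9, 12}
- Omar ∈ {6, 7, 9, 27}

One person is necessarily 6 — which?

Among the 8 variables, 3 fits only Grace (and all 8 values in {3, 6, 7, 8, 9, 12, 19, 27} must be used), so Grace = 3.
The 7 still-open variables draw from only 7 values {6, 7, 8, 9, 12, 19, 27}, so each is used; only Kira can be 19, hence Kira = 19.
The 6 still-open variables draw from only 6 values {6, 7, 8, 9, 12, 27}, so each is used; only Omar can be 27, hence Omar = 27.
The 5 still-open variables together cover exactly {6, 7, 8, 9, 12} — 5 values for 5 variables — and 6 appears only in Liam's list, so Liam = 6.

Liam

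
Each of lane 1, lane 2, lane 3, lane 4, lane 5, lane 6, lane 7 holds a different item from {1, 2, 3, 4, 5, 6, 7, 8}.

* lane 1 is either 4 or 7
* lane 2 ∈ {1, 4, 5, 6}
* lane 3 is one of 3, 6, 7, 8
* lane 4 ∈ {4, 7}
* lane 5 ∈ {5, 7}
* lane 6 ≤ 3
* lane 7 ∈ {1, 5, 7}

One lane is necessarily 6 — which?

lane 2

The 2 variables lane 1 and lane 4 are confined to {4, 7}, which locks those values in; drop them from lane 2, lane 3, lane 5, lane 7.
That leaves lane 5 = 5. Remove 5 from lane 2, lane 7.
lane 7 has just one choice, so lane 7 = 1. Eliminate 1 elsewhere: lane 2, lane 6.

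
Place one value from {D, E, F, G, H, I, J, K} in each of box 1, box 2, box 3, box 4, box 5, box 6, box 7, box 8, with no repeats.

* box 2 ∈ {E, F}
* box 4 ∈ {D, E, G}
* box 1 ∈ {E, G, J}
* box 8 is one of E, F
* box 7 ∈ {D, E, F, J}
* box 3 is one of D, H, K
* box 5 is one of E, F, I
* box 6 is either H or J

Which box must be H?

Among the 8 variables, I fits only box 5 (and all 8 values in {D, E, F, G, H, I, J, K} must be used), so box 5 = I.
Among the 7 still-open variables, K fits only box 3 (and all 7 values in {D, E, F, G, H, J, K} must be used), so box 3 = K.
Among the 6 still-open variables, H fits only box 6 (and all 6 values in {D, E, F, G, H, J} must be used), so box 6 = H.

box 6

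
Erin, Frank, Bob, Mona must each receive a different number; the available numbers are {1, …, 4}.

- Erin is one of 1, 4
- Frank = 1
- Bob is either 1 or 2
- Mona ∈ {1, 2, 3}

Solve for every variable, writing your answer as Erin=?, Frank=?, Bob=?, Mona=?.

Frank has just one choice, so Frank = 1. Remove 1 from Erin, Bob, Mona.
Bob must be 2 (only option left). Strike 2 from Mona.
Mona must be 3 (only option left).
That leaves Erin = 4.

Erin=4, Frank=1, Bob=2, Mona=3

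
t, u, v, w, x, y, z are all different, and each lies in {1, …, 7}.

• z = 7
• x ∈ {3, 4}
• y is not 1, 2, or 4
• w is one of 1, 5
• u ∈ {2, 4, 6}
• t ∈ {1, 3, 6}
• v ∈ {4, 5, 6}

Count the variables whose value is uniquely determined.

z's domain is down to {7}, so z = 7. So y can't be 7.
The 6 still-open variables draw from only 6 values {1, 2, 3, 4, 5, 6}, so each is used; only u can be 2, hence u = 2.
Determined: u=2, z=7. The other variables each still have more than one consistent value. That makes 2.

2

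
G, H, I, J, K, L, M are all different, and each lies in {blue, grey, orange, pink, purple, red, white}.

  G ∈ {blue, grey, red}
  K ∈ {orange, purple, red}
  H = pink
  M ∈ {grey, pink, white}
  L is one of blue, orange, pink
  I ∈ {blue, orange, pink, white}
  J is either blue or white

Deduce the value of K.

H's domain is down to {pink}, so H = pink. Eliminate pink elsewhere: I, L, M.
The 6 still-open variables together cover exactly {blue, grey, orange, purple, red, white} — 6 values for 6 variables — and purple appears only in K's list, so K = purple.

purple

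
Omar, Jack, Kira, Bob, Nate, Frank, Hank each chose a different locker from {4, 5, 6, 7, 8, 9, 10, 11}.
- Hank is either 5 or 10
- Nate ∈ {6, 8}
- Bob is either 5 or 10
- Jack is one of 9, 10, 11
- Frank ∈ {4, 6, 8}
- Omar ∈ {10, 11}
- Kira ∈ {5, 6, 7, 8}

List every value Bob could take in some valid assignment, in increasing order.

The 2 variables Bob and Hank are confined to {5, 10}, which locks those values in; drop them from Omar, Jack, Kira.
Omar's domain is down to {11}, so Omar = 11. Strike 11 from Jack.
Jack's domain is down to {9}, so Jack = 9.
No further eliminations apply; Bob can still be any of 5, 10.

5, 10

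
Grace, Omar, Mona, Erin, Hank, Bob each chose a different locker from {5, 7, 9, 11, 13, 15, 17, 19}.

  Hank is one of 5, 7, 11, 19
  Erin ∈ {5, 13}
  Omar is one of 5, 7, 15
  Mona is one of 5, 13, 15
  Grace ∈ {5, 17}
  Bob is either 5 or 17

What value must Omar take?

7

The 2 variables Grace and Bob are confined to {5, 17}, which locks those values in; drop them from Omar, Mona, Erin, Hank.
Erin has just one choice, so Erin = 13. Strike 13 from Mona.
That leaves Mona = 15. Strike 15 from Omar.
So Omar = 7.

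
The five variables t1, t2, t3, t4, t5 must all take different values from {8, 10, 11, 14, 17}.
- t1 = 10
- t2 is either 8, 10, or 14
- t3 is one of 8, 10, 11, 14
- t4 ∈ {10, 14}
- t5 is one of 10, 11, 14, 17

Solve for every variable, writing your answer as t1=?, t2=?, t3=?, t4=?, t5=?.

t1=10, t2=8, t3=11, t4=14, t5=17

t1's domain is down to {10}, so t1 = 10. So t2, t3, t4, t5 can't be 10.
t4 has just one choice, so t4 = 14. Eliminate 14 elsewhere: t2, t3, t5.
That leaves t2 = 8. Eliminate 8 elsewhere: t3.
t3's domain is down to {11}, so t3 = 11. Remove 11 from t5.
t5 must be 17 (only option left).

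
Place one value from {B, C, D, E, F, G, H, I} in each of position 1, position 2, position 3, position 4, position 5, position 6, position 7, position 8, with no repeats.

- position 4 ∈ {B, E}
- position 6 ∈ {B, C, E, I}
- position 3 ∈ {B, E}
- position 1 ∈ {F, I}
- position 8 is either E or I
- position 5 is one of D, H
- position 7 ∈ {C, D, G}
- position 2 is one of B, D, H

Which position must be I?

The 8 variables together cover exactly {B, C, D, E, F, G, H, I} — 8 values for 8 variables — and F appears only in position 1's list, so position 1 = F.
Among the 7 still-open variables, G fits only position 7 (and all 7 values in {B, C, D, E, G, H, I} must be used), so position 7 = G.
Among the 6 still-open variables, C fits only position 6 (and all 6 values in {B, C, D, E, H, I} must be used), so position 6 = C.
The 5 still-open variables draw from only 5 values {B, D, E, H, I}, so each is used; only position 8 can be I, hence position 8 = I.

position 8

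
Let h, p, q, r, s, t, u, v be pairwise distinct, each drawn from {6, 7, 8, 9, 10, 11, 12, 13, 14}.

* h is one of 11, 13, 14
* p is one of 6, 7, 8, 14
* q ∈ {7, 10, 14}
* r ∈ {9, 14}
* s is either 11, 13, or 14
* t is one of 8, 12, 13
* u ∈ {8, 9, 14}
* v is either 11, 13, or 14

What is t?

The 3 variables h, s, v are confined to {11, 13, 14}, which locks those values in; drop them from p, q, r, t, u.
r must be 9 (only option left). Eliminate 9 elsewhere: u.
That leaves u = 8. Eliminate 8 elsewhere: p, t.
So t = 12.

12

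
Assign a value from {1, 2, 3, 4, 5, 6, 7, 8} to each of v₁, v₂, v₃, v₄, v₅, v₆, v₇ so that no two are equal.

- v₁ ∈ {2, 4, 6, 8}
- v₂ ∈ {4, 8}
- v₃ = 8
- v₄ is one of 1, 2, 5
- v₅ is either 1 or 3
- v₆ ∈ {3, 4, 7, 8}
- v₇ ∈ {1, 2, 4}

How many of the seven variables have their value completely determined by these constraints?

2

v₃ must be 8 (only option left). Strike 8 from v₁, v₂, v₆.
That leaves v₂ = 4. Eliminate 4 elsewhere: v₁, v₆, v₇.
Determined: v₂=4, v₃=8. The other variables each still have more than one consistent value. That makes 2.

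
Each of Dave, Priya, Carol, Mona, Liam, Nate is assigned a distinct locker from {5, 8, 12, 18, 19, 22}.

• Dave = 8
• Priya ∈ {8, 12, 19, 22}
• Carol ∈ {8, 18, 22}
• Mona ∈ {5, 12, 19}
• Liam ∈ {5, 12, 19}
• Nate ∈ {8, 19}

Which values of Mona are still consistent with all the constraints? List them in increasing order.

5, 12

Dave has just one choice, so Dave = 8. Remove 8 from Priya, Carol, Nate.
That leaves Nate = 19. Strike 19 from Priya, Mona, Liam.
Among the 4 still-open variables, 18 fits only Carol (and all 4 values in {5, 12, 18, 22} must be used), so Carol = 18.
Among the 3 still-open variables, 22 fits only Priya (and all 3 values in {5, 12, 22} must be used), so Priya = 22.
No further eliminations apply; Mona can still be any of 5, 12.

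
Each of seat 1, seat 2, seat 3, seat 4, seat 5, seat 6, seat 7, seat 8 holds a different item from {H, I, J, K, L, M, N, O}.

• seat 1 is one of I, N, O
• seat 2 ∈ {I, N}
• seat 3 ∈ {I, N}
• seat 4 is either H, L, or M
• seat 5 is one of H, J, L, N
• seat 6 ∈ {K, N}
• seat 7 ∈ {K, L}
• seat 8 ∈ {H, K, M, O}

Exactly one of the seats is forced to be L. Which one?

The 8 variables together cover exactly {H, I, J, K, L, M, N, O} — 8 values for 8 variables — and J appears only in seat 5's list, so seat 5 = J.
seat 2 and seat 3 share exactly the 2 values {I, N}; by pigeonhole those values go to them, so strike I, N from seat 1, seat 6.
seat 1 must be O (only option left). Strike O from seat 8.
That leaves seat 6 = K. Eliminate K elsewhere: seat 7, seat 8.
So L goes to seat 7.

seat 7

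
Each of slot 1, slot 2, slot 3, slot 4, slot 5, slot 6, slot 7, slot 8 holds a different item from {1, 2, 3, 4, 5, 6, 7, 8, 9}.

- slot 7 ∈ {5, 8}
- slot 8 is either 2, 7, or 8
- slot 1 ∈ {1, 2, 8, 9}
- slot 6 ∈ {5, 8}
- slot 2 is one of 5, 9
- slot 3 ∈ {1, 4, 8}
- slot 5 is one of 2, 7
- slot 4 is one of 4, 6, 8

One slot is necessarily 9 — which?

slot 2

The 8 variables draw from only 8 values {1, 2, 4, 5, 6, 7, 8, 9}, so each is used; only slot 4 can be 6, hence slot 4 = 6.
The 7 still-open variables together cover exactly {1, 2, 4, 5, 7, 8, 9} — 7 values for 7 variables — and 4 appears only in slot 3's list, so slot 3 = 4.
The 6 still-open variables together cover exactly {1, 2, 5, 7, 8, 9} — 6 values for 6 variables — and 1 appears only in slot 1's list, so slot 1 = 1.
Among the 5 still-open variables, 9 fits only slot 2 (and all 5 values in {2, 5, 7, 8, 9} must be used), so slot 2 = 9.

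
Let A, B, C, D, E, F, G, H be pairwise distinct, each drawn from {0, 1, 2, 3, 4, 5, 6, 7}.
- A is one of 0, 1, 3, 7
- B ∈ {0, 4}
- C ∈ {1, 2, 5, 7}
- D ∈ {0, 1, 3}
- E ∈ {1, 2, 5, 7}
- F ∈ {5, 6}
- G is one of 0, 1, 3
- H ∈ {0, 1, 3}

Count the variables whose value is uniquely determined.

Among the 8 variables, 4 fits only B (and all 8 values in {0, 1, 2, 3, 4, 5, 6, 7} must be used), so B = 4.
Among the 7 still-open variables, 6 fits only F (and all 7 values in {0, 1, 2, 3, 5, 6, 7} must be used), so F = 6.
D, G, H between them cover only {0, 1, 3} — a naked triple. Remove those values from A, C, E.
A's domain is down to {7}, so A = 7. So C, E can't be 7.
Determined: A=7, B=4, F=6. The other variables each still have more than one consistent value. That makes 3.

3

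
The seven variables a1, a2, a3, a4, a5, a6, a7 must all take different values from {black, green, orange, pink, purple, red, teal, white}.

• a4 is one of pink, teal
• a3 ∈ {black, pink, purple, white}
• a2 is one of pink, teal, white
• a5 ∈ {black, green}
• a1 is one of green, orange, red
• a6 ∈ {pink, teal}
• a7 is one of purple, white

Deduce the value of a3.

black

a4 and a6 between them cover only {pink, teal} — a naked pair. Remove those values from a2, a3.
a2's domain is down to {white}, so a2 = white. Eliminate white elsewhere: a3, a7.
a7 has just one choice, so a7 = purple. Eliminate purple elsewhere: a3.
So a3 = black.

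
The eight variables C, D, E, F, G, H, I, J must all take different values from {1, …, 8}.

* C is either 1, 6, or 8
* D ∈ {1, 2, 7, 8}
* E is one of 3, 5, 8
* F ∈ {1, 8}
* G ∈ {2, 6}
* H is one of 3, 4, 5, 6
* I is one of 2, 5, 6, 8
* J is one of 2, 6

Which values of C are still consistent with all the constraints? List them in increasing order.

The 8 variables together cover exactly {1, 2, 3, 4, 5, 6, 7, 8} — 8 values for 8 variables — and 4 appears only in H's list, so H = 4.
The 7 still-open variables draw from only 7 values {1, 2, 3, 5, 6, 7, 8}, so each is used; only E can be 3, hence E = 3.
The 6 still-open variables draw from only 6 values {1, 2, 5, 6, 7, 8}, so each is used; only I can be 5, hence I = 5.
The 5 still-open variables draw from only 5 values {1, 2, 6, 7, 8}, so each is used; only D can be 7, hence D = 7.
G and J share exactly the 2 values {2, 6}; by pigeonhole those values go to them, so strike 2, 6 from C.
No further eliminations apply; C can still be any of 1, 8.

1, 8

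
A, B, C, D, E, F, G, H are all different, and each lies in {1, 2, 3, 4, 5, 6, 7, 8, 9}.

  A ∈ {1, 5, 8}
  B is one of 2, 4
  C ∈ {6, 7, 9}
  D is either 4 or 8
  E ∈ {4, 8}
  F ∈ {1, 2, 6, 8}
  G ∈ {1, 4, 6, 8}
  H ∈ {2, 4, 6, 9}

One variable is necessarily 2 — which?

B

The 8 variables draw from only 8 values {1, 2, 4, 5, 6, 7, 8, 9}, so each is used; only A can be 5, hence A = 5.
The 7 still-open variables together cover exactly {1, 2, 4, 6, 7, 8, 9} — 7 values for 7 variables — and 7 appears only in C's list, so C = 7.
The 6 still-open variables together cover exactly {1, 2, 4, 6, 8, 9} — 6 values for 6 variables — and 9 appears only in H's list, so H = 9.
The 2 variables D and E are confined to {4, 8}, which locks those values in; drop them from B, F, G.
So 2 goes to B.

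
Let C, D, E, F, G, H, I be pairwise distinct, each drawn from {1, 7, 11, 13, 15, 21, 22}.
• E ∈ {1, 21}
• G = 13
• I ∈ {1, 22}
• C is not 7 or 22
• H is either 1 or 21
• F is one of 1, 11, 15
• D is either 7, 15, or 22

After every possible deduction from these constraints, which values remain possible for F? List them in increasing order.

G's domain is down to {13}, so G = 13. Strike 13 from C.
The 6 still-open variables draw from only 6 values {1, 7, 11, 15, 21, 22}, so each is used; only D can be 7, hence D = 7.
The 5 still-open variables draw from only 5 values {1, 11, 15, 21, 22}, so each is used; only I can be 22, hence I = 22.
E and H between them cover only {1, 21} — a naked pair. Remove those values from C, F.
No further eliminations apply; F can still be any of 11, 15.

11, 15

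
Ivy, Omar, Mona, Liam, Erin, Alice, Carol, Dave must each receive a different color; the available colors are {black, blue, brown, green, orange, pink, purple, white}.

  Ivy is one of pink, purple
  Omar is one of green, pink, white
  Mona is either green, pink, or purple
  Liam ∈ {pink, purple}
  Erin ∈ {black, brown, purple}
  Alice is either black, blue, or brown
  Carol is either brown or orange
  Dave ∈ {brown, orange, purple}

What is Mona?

green

The 8 variables together cover exactly {black, blue, brown, green, orange, pink, purple, white} — 8 values for 8 variables — and blue appears only in Alice's list, so Alice = blue.
Among the 7 still-open variables, black fits only Erin (and all 7 values in {black, brown, green, orange, pink, purple, white} must be used), so Erin = black.
The 6 still-open variables draw from only 6 values {brown, green, orange, pink, purple, white}, so each is used; only Omar can be white, hence Omar = white.
The 5 still-open variables draw from only 5 values {brown, green, orange, pink, purple}, so each is used; only Mona can be green, hence Mona = green.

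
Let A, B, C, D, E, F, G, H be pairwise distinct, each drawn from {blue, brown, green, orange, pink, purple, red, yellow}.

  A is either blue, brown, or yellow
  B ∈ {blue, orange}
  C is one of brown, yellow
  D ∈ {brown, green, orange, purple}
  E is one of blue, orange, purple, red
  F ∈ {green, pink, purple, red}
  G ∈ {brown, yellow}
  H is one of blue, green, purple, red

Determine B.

orange

Among the 8 variables, pink fits only F (and all 8 values in {blue, brown, green, orange, pink, purple, red, yellow} must be used), so F = pink.
The 2 variables C and G are confined to {brown, yellow}, which locks those values in; drop them from A, D.
A has just one choice, so A = blue. Strike blue from B, E, H.
So B = orange.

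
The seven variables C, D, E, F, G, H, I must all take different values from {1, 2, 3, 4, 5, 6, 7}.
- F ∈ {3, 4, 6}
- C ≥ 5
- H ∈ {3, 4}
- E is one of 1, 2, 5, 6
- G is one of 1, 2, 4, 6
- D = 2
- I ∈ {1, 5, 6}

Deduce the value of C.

D's domain is down to {2}, so D = 2. So E, G can't be 2.
The 6 still-open variables together cover exactly {1, 3, 4, 5, 6, 7} — 6 values for 6 variables — and 7 appears only in C's list, so C = 7.

7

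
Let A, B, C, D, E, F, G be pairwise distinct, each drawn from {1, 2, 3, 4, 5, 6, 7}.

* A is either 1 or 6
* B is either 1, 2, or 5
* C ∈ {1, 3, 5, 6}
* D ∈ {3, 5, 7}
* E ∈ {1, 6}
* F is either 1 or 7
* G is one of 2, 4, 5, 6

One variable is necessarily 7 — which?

Among the 7 variables, 4 fits only G (and all 7 values in {1, 2, 3, 4, 5, 6, 7} must be used), so G = 4.
The 6 still-open variables draw from only 6 values {1, 2, 3, 5, 6, 7}, so each is used; only B can be 2, hence B = 2.
A and E between them cover only {1, 6} — a naked pair. Remove those values from C, F.
So 7 goes to F.

F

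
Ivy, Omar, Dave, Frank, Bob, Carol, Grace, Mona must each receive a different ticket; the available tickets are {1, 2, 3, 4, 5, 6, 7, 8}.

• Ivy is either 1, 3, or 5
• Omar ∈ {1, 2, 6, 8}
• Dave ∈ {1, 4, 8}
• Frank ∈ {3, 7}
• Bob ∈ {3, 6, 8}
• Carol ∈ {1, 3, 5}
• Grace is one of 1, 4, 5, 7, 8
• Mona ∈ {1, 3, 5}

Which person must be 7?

Frank

The 8 variables together cover exactly {1, 2, 3, 4, 5, 6, 7, 8} — 8 values for 8 variables — and 2 appears only in Omar's list, so Omar = 2.
Among the 7 still-open variables, 6 fits only Bob (and all 7 values in {1, 3, 4, 5, 6, 7, 8} must be used), so Bob = 6.
The 3 variables Ivy, Carol, Mona are confined to {1, 3, 5}, which locks those values in; drop them from Dave, Frank, Grace.
So 7 goes to Frank.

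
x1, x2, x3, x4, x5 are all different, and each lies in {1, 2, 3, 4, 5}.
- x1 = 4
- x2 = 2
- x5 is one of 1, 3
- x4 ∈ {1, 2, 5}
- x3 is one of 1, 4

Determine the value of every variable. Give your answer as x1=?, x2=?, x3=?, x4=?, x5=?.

x1=4, x2=2, x3=1, x4=5, x5=3

x1's domain is down to {4}, so x1 = 4. So x3 can't be 4.
That leaves x2 = 2. Strike 2 from x4.
x3 must be 1 (only option left). Strike 1 from x4, x5.
That leaves x4 = 5.
That leaves x5 = 3.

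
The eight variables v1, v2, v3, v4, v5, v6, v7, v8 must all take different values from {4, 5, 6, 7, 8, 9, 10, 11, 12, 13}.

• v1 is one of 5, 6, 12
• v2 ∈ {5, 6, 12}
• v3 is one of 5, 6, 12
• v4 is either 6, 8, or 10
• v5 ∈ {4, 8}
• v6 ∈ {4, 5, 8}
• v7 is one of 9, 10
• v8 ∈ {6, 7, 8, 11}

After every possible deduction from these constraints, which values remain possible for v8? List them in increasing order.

7, 11

v1, v2, v3 share exactly the 3 values {5, 6, 12}; by pigeonhole those values go to them, so strike 5, 6, 12 from v4, v6, v8.
v5 and v6 share exactly the 2 values {4, 8}; by pigeonhole those values go to them, so strike 4, 8 from v4, v8.
v4 must be 10 (only option left). So v7 can't be 10.
That leaves v7 = 9.
No further eliminations apply; v8 can still be any of 7, 11.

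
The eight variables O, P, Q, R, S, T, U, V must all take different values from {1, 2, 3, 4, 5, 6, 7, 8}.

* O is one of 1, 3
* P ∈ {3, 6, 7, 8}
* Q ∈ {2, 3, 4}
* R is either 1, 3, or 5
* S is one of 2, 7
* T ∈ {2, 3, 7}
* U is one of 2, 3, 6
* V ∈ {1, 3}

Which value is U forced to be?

6

Among the 8 variables, 4 fits only Q (and all 8 values in {1, 2, 3, 4, 5, 6, 7, 8} must be used), so Q = 4.
Among the 7 still-open variables, 5 fits only R (and all 7 values in {1, 2, 3, 5, 6, 7, 8} must be used), so R = 5.
The 6 still-open variables draw from only 6 values {1, 2, 3, 6, 7, 8}, so each is used; only P can be 8, hence P = 8.
Among the 5 still-open variables, 6 fits only U (and all 5 values in {1, 2, 3, 6, 7} must be used), so U = 6.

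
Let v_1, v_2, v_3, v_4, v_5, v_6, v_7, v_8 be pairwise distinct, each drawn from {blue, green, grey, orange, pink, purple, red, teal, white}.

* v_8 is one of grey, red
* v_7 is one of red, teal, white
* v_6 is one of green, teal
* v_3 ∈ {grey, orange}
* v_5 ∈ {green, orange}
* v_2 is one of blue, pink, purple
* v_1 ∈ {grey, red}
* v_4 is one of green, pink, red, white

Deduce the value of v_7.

white

v_1 and v_8 between them cover only {grey, red} — a naked pair. Remove those values from v_3, v_4, v_7.
v_3 must be orange (only option left). Remove orange from v_5.
That leaves v_5 = green. Strike green from v_4, v_6.
v_6 must be teal (only option left). Eliminate teal elsewhere: v_7.
So v_7 = white.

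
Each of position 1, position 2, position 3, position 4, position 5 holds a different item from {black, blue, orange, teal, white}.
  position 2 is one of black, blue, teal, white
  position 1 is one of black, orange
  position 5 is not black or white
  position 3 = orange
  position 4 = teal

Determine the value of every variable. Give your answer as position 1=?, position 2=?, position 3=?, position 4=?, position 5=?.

position 1=black, position 2=white, position 3=orange, position 4=teal, position 5=blue

position 3 must be orange (only option left). Strike orange from position 1, position 5.
That leaves position 4 = teal. Remove teal from position 2, position 5.
position 5 has just one choice, so position 5 = blue. Eliminate blue elsewhere: position 2.
position 1 must be black (only option left). Eliminate black elsewhere: position 2.
position 2 must be white (only option left).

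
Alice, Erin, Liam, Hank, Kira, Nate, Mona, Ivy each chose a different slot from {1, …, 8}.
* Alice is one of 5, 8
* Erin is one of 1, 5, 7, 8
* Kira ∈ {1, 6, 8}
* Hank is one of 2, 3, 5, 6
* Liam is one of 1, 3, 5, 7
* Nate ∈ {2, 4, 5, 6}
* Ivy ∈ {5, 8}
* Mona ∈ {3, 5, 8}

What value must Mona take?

The 8 variables together cover exactly {1, 2, 3, 4, 5, 6, 7, 8} — 8 values for 8 variables — and 4 appears only in Nate's list, so Nate = 4.
Among the 7 still-open variables, 2 fits only Hank (and all 7 values in {1, 2, 3, 5, 6, 7, 8} must be used), so Hank = 2.
The 6 still-open variables draw from only 6 values {1, 3, 5, 6, 7, 8}, so each is used; only Kira can be 6, hence Kira = 6.
The 2 variables Alice and Ivy are confined to {5, 8}, which locks those values in; drop them from Erin, Liam, Mona.
So Mona = 3.

3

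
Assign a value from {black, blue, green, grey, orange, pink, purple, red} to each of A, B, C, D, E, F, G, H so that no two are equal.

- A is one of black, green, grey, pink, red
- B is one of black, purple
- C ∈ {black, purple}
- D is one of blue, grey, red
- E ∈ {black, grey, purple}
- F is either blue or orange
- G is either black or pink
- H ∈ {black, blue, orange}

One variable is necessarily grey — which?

The 8 variables together cover exactly {black, blue, green, grey, orange, pink, purple, red} — 8 values for 8 variables — and green appears only in A's list, so A = green.
Among the 7 still-open variables, pink fits only G (and all 7 values in {black, blue, grey, orange, pink, purple, red} must be used), so G = pink.
The 6 still-open variables draw from only 6 values {black, blue, grey, orange, purple, red}, so each is used; only D can be red, hence D = red.
Among the 5 still-open variables, grey fits only E (and all 5 values in {black, blue, grey, orange, purple} must be used), so E = grey.

E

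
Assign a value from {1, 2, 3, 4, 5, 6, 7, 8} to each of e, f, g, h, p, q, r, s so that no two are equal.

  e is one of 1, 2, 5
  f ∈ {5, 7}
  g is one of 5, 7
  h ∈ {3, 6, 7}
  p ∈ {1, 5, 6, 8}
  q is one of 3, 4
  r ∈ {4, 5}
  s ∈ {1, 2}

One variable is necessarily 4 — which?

Among the 8 variables, 8 fits only p (and all 8 values in {1, 2, 3, 4, 5, 6, 7, 8} must be used), so p = 8.
The 7 still-open variables together cover exactly {1, 2, 3, 4, 5, 6, 7} — 7 values for 7 variables — and 6 appears only in h's list, so h = 6.
The 6 still-open variables together cover exactly {1, 2, 3, 4, 5, 7} — 6 values for 6 variables — and 3 appears only in q's list, so q = 3.
The 5 still-open variables together cover exactly {1, 2, 4, 5, 7} — 5 values for 5 variables — and 4 appears only in r's list, so r = 4.

r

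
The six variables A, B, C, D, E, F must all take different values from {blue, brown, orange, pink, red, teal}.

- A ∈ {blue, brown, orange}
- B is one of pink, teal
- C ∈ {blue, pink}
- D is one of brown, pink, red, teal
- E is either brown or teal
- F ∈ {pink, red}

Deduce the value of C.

Among the 6 variables, orange fits only A (and all 6 values in {blue, brown, orange, pink, red, teal} must be used), so A = orange.
The 5 still-open variables together cover exactly {blue, brown, pink, red, teal} — 5 values for 5 variables — and blue appears only in C's list, so C = blue.

blue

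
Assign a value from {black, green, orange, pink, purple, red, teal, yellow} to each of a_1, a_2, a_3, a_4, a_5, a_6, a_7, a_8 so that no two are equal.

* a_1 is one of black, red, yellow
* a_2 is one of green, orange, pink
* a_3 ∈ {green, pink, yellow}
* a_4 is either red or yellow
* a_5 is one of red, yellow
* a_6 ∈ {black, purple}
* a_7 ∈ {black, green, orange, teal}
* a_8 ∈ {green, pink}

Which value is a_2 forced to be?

The 8 variables draw from only 8 values {black, green, orange, pink, purple, red, teal, yellow}, so each is used; only a_6 can be purple, hence a_6 = purple.
Among the 7 still-open variables, teal fits only a_7 (and all 7 values in {black, green, orange, pink, red, teal, yellow} must be used), so a_7 = teal.
The 6 still-open variables together cover exactly {black, green, orange, pink, red, yellow} — 6 values for 6 variables — and black appears only in a_1's list, so a_1 = black.
The 5 still-open variables together cover exactly {green, orange, pink, red, yellow} — 5 values for 5 variables — and orange appears only in a_2's list, so a_2 = orange.

orange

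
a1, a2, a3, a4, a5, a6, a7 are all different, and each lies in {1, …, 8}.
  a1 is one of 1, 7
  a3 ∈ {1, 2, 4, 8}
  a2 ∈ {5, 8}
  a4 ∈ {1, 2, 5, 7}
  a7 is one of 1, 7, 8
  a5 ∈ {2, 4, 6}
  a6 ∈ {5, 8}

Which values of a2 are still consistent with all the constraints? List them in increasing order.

The 7 variables draw from only 7 values {1, 2, 4, 5, 6, 7, 8}, so each is used; only a5 can be 6, hence a5 = 6.
Among the 6 still-open variables, 4 fits only a3 (and all 6 values in {1, 2, 4, 5, 7, 8} must be used), so a3 = 4.
The 5 still-open variables draw from only 5 values {1, 2, 5, 7, 8}, so each is used; only a4 can be 2, hence a4 = 2.
The 2 variables a2 and a6 are confined to {5, 8}, which locks those values in; drop them from a7.
No further eliminations apply; a2 can still be any of 5, 8.

5, 8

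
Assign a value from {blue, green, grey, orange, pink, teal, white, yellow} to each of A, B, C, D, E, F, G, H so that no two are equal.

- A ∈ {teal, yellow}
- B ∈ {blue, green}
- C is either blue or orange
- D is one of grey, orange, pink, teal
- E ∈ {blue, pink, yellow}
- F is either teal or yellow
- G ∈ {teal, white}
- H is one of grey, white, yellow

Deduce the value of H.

Among the 8 variables, green fits only B (and all 8 values in {blue, green, grey, orange, pink, teal, white, yellow} must be used), so B = green.
A and F share exactly the 2 values {teal, yellow}; by pigeonhole those values go to them, so strike teal, yellow from D, E, G, H.
G's domain is down to {white}, so G = white. Eliminate white elsewhere: H.
So H = grey.

grey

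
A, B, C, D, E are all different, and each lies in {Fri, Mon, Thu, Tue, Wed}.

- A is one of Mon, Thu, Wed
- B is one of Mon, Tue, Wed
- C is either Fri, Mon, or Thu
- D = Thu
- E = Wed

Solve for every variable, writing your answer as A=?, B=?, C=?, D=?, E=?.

A=Mon, B=Tue, C=Fri, D=Thu, E=Wed

D's domain is down to {Thu}, so D = Thu. Strike Thu from A, C.
That leaves E = Wed. So A, B can't be Wed.
That leaves A = Mon. So B, C can't be Mon.
B has just one choice, so B = Tue.
C must be Fri (only option left).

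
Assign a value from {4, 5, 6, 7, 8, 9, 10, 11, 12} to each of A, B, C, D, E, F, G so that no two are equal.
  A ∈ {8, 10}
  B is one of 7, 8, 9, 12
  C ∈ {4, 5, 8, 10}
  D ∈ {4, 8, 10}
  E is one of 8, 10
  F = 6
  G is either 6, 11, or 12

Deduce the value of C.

5

F's domain is down to {6}, so F = 6. Remove 6 from G.
A and E share exactly the 2 values {8, 10}; by pigeonhole those values go to them, so strike 8, 10 from B, C, D.
D's domain is down to {4}, so D = 4. Remove 4 from C.
So C = 5.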